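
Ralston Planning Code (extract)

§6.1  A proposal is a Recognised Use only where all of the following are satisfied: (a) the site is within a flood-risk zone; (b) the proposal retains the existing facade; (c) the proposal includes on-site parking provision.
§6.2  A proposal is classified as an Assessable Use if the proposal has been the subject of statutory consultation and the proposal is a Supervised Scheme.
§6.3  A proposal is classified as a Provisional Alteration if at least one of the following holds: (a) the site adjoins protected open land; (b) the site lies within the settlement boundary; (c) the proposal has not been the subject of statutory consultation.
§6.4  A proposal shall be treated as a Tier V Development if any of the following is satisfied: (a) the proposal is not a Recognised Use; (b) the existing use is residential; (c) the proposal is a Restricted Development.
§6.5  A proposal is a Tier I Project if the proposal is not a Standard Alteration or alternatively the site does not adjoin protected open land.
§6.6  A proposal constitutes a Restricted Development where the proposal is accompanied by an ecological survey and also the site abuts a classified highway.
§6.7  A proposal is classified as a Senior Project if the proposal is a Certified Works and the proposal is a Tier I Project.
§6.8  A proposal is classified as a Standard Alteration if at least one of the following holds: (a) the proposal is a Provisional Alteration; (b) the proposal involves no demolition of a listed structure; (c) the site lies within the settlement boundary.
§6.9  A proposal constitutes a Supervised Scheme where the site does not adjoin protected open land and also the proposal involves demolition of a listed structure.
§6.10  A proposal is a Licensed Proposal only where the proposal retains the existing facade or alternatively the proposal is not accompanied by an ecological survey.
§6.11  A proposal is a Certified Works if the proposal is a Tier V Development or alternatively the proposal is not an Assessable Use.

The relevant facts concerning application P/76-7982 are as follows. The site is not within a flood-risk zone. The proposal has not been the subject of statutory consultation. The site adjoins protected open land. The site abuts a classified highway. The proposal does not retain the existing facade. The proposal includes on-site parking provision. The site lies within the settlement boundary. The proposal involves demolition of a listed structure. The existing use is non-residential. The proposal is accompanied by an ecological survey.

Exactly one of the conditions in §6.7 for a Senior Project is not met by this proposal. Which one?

Tier I Project

§6.1 — Recognised Use: [the site is within a flood-risk zone? no] AND [the proposal retains the existing facade? no] AND [the proposal includes on-site parking provision? yes] → not satisfied.
§6.6 — Restricted Development: [the proposal is accompanied by an ecological survey? yes] AND [the site abuts a classified highway? yes] → satisfied.
§6.4 — Tier V Development: [not a Recognised Use (§6.1)? yes] OR [the existing use is residential? no] OR [Restricted Development (§6.6)? yes] → satisfied.
§6.9 — Supervised Scheme: [the site does not adjoin protected open land? no] AND [the proposal involves demolition of a listed structure? yes] → not satisfied.
§6.2 — Assessable Use: [the proposal has been the subject of statutory consultation? no] AND [Supervised Scheme (§6.9)? no] → not satisfied.
§6.11 — Certified Works: [Tier V Development (§6.4)? yes] OR [not an Assessable Use (§6.2)? yes] → satisfied.
§6.3 — Provisional Alteration: [the site adjoins protected open land? yes] OR [the site lies within the settlement boundary? yes] OR [the proposal has not been the subject of statutory consultation? yes] → satisfied.
§6.8 — Standard Alteration: [Provisional Alteration (§6.3)? yes] OR [the proposal involves no demolition of a listed structure? no] OR [the site lies within the settlement boundary? yes] → satisfied.
§6.5 — Tier I Project: [not a Standard Alteration (§6.8)? no] OR [the site does not adjoin protected open land? no] → not satisfied.
§6.7 — Senior Project: [Certified Works (§6.11)? yes] AND [Tier I Project (§6.5)? no] → not satisfied.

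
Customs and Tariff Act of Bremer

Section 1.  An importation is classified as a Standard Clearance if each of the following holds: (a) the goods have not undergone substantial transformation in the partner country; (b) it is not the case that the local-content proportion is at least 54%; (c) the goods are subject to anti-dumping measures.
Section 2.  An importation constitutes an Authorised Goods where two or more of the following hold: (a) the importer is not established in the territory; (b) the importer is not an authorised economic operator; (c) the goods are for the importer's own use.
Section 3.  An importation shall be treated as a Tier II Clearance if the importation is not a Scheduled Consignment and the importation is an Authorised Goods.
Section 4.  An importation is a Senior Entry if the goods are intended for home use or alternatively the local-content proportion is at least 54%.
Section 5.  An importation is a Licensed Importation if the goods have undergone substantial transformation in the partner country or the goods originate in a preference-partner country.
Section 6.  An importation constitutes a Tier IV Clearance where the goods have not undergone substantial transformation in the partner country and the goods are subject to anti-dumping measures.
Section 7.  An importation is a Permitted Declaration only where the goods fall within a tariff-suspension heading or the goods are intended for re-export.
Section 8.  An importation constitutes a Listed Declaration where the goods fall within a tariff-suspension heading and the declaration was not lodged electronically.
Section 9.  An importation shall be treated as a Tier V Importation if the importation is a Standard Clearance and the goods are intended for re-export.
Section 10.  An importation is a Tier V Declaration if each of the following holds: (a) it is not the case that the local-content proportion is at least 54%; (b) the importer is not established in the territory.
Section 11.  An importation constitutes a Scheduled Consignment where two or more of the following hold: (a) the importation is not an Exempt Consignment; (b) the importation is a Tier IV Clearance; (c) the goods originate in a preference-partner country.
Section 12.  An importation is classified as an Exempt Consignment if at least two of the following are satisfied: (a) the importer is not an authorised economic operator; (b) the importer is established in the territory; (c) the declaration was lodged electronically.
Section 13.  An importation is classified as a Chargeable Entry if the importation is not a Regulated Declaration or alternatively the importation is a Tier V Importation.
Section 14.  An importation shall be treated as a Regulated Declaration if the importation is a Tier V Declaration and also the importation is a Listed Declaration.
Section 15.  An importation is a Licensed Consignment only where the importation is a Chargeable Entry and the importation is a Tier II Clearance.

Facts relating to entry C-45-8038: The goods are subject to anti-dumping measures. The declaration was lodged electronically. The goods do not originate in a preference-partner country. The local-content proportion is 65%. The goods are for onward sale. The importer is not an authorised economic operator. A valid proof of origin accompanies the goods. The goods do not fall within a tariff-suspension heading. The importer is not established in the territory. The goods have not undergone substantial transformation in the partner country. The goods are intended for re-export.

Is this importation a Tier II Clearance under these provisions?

section 12 — Exempt Consignment: the importer is not an authorised economic operator? yes; the importer is established in the territory? no; the declaration was lodged electronically? yes — 2 of 3 hold (need ≥2) → satisfied.
section 6 — Tier IV Clearance: [the goods have not undergone substantial transformation in the partner country? yes] AND [the goods are subject to anti-dumping measures? yes] → satisfied.
section 11 — Scheduled Consignment: not an Exempt Consignment (section 12)? no; Tier IV Clearance (section 6)? yes; the goods originate in a preference-partner country? no — 1 of 3 hold (need ≥2) → not satisfied.
section 2 — Authorised Goods: the importer is not established in the territory? yes; the importer is not an authorised economic operator? yes; the goods are for the importer's own use? no — 2 of 3 hold (need ≥2) → satisfied.
section 3 — Tier II Clearance: [not a Scheduled Consignment (section 11)? yes] AND [Authorised Goods (section 2)? yes] → satisfied.

Yes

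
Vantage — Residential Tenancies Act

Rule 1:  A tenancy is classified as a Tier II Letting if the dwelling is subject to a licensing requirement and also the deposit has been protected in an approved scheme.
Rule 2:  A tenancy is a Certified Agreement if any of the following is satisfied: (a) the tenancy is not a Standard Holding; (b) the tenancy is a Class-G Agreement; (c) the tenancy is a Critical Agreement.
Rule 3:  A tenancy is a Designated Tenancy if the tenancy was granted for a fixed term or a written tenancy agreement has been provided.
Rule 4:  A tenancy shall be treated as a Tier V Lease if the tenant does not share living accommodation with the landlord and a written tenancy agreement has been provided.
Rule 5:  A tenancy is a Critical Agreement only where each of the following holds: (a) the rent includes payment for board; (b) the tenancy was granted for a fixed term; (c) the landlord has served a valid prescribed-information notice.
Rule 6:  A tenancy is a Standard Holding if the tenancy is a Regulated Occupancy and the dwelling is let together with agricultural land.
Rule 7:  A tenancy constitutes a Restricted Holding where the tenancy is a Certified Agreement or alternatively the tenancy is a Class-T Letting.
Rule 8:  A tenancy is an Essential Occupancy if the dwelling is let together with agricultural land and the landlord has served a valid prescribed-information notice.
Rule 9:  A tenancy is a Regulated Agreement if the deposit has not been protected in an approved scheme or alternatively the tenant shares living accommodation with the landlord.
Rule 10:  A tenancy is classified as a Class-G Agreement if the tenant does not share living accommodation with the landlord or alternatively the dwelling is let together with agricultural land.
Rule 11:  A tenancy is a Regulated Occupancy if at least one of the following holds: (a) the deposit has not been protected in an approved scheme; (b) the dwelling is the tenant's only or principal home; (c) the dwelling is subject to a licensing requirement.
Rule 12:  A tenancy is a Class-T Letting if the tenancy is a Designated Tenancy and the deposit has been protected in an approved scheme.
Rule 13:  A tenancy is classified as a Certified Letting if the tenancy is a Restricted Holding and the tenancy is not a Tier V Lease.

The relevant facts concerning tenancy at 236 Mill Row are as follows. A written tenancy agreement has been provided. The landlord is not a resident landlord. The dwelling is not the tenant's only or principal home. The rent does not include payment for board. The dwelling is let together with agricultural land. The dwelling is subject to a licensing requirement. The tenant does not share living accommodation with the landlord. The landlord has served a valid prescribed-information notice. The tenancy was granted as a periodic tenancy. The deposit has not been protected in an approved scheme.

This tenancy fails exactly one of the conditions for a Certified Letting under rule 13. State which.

Under rule 11: the deposit has not been protected in an approved scheme? yes; or the dwelling is the tenant's only or principal home? no; or the dwelling is subject to a licensing requirement? yes. So the tenancy is a Regulated Occupancy.
Under rule 6: Regulated Occupancy (rule 11)? yes; and the dwelling is let together with agricultural land? yes. So the tenancy is a Standard Holding.
Under rule 10: the tenant does not share living accommodation with the landlord? yes; or the dwelling is let together with agricultural land? yes. So the tenancy is a Class-G Agreement.
Under rule 5: the rent includes payment for board? no; and the tenancy was granted for a fixed term? no; and the landlord has served a valid prescribed-information notice? yes. So the tenancy is not a Critical Agreement.
Under rule 2: not a Standard Holding (rule 6)? no; or Class-G Agreement (rule 10)? yes; or Critical Agreement (rule 5)? no. So the tenancy is a Certified Agreement.
Under rule 3: the tenancy was granted for a fixed term? no; or a written tenancy agreement has been provided? yes. So the tenancy is a Designated Tenancy.
Under rule 12: Designated Tenancy (rule 3)? yes; and the deposit has been protected in an approved scheme? no. So the tenancy is not a Class-T Letting.
Under rule 7: Certified Agreement (rule 2)? yes; or Class-T Letting (rule 12)? no. So the tenancy is a Restricted Holding.
Under rule 4: the tenant does not share living accommodation with the landlord? yes; and a written tenancy agreement has been provided? yes. So the tenancy is a Tier V Lease.
Under rule 13: Restricted Holding (rule 7)? yes; and not a Tier V Lease (rule 4)? no. So the tenancy is not a Certified Letting.

Tier V Lease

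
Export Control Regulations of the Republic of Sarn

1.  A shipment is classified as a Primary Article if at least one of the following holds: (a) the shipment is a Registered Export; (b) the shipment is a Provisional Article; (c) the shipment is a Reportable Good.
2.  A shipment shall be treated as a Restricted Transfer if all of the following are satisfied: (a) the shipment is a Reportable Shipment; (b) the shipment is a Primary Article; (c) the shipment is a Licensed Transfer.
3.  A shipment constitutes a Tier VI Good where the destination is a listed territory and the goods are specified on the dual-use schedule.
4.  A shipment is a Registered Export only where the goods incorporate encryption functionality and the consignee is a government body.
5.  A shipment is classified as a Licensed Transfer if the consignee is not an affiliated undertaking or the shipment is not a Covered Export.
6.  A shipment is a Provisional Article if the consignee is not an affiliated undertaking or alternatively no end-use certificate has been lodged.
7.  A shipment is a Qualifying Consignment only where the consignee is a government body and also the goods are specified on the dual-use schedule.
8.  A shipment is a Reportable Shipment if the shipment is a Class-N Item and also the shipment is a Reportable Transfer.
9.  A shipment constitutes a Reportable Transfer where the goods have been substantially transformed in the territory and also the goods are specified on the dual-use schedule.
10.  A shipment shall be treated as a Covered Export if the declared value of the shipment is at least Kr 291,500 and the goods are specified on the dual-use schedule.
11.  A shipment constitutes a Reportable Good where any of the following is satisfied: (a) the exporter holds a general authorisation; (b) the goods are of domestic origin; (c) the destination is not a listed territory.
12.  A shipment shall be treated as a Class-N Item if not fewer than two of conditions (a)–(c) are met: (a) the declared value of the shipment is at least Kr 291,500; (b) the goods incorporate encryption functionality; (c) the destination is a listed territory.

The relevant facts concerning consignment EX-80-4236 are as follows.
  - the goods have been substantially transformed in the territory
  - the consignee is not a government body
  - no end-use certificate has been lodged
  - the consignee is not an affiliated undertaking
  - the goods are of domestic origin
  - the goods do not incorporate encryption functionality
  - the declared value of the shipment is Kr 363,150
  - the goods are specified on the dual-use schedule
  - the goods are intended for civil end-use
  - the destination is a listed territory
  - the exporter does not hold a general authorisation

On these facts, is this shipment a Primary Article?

Yes

paragraph 4 — Registered Export: [the goods incorporate encryption functionality? no] AND [the consignee is a government body? no] → not satisfied.
paragraph 6 — Provisional Article: [the consignee is not an affiliated undertaking? yes] OR [no end-use certificate has been lodged? yes] → satisfied.
paragraph 11 — Reportable Good: [the exporter holds a general authorisation? no] OR [the goods are of domestic origin? yes] OR [the destination is not a listed territory? no] → satisfied.
paragraph 1 — Primary Article: [Registered Export (paragraph 4)? no] OR [Provisional Article (paragraph 6)? yes] OR [Reportable Good (paragraph 11)? yes] → satisfied.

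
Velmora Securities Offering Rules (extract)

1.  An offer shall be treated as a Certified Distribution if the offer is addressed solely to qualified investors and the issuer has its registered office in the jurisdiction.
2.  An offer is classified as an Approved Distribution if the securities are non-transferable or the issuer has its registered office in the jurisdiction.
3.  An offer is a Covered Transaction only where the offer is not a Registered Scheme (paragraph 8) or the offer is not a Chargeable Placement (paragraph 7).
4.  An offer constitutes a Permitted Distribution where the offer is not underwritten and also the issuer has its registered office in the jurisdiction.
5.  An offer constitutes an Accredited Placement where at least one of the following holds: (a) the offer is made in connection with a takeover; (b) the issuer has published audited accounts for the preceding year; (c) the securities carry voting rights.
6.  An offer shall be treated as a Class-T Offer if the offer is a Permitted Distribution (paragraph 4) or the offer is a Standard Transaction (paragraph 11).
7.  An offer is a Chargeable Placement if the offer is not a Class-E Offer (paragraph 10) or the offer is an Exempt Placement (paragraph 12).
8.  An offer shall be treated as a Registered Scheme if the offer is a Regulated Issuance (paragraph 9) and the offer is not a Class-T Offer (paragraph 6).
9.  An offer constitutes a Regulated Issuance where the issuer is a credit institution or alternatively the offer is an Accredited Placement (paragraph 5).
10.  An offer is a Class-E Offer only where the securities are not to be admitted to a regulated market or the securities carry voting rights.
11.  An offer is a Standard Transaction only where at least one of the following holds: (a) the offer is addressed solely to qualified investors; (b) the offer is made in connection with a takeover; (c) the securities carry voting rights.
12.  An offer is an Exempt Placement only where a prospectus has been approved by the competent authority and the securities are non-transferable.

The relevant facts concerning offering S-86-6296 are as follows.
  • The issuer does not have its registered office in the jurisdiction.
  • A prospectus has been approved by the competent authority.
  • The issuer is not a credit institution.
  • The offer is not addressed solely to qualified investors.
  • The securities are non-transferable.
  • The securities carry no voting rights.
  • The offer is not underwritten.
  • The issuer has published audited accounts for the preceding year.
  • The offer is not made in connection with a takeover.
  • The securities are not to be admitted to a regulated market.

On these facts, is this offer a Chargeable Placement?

Yes

paragraph 10 — Class-E Offer: [the securities are not to be admitted to a regulated market? yes] OR [the securities carry voting rights? no] → satisfied.
paragraph 12 — Exempt Placement: [a prospectus has been approved by the competent authority? yes] AND [the securities are non-transferable? yes] → satisfied.
paragraph 7 — Chargeable Placement: [not a Class-E Offer (paragraph 10)? no] OR [Exempt Placement (paragraph 12)? yes] → satisfied.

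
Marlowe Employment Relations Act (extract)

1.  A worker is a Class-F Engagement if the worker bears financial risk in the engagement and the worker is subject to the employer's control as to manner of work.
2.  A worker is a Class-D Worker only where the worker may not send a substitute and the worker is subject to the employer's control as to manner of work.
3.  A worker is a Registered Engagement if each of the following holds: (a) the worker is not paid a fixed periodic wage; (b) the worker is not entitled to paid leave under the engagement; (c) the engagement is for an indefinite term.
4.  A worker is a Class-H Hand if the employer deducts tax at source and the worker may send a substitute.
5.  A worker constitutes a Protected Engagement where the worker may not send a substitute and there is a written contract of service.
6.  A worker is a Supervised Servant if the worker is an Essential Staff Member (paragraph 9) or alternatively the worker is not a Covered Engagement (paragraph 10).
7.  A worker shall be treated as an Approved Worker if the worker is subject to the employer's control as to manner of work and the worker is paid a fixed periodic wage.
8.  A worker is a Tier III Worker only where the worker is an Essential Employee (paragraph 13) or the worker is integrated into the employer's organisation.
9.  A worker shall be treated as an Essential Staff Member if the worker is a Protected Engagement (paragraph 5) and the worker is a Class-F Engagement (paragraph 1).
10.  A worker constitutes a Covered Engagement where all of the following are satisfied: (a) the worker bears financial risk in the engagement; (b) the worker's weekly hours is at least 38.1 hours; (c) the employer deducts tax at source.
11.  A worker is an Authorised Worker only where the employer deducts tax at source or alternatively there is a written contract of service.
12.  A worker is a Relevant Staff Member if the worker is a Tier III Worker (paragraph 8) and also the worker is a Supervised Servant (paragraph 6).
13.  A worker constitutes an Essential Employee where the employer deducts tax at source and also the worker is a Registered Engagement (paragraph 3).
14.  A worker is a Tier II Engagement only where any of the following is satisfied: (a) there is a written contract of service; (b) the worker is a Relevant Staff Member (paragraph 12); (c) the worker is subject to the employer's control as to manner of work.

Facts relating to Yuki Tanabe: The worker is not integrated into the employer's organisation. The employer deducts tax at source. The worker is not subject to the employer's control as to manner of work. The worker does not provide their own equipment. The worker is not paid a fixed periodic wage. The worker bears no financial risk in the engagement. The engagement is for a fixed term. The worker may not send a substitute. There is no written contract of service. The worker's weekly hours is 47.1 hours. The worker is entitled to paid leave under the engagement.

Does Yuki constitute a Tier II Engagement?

Under paragraph 3: the worker is not paid a fixed periodic wage? yes; and the worker is not entitled to paid leave under the engagement? no; and the engagement is for an indefinite term? no. So the worker is not a Registered Engagement.
Under paragraph 13: the employer deducts tax at source? yes; and Registered Engagement (paragraph 3)? no. So the worker is not an Essential Employee.
Under paragraph 8: Essential Employee (paragraph 13)? no; or the worker is integrated into the employer's organisation? no. So the worker is not a Tier III Worker.
Under paragraph 5: the worker may not send a substitute? yes; and there is a written contract of service? no. So the worker is not a Protected Engagement.
Under paragraph 1: the worker bears financial risk in the engagement? no; and the worker is subject to the employer's control as to manner of work? no. So the worker is not a Class-F Engagement.
Under paragraph 9: Protected Engagement (paragraph 5)? no; and Class-F Engagement (paragraph 1)? no. So the worker is not an Essential Staff Member.
Under paragraph 10: the worker bears financial risk in the engagement? no; and worker's weekly hours: 47.1 hours ≥ 38.1 hours? yes; and the employer deducts tax at source? yes. So the worker is not a Covered Engagement.
Under paragraph 6: Essential Staff Member (paragraph 9)? no; or not a Covered Engagement (paragraph 10)? yes. So the worker is a Supervised Servant.
Under paragraph 12: Tier III Worker (paragraph 8)? no; and Supervised Servant (paragraph 6)? yes. So the worker is not a Relevant Staff Member.
Under paragraph 14: there is a written contract of service? no; or Relevant Staff Member (paragraph 12)? no; or the worker is subject to the employer's control as to manner of work? no. So the worker is not a Tier II Engagement.

No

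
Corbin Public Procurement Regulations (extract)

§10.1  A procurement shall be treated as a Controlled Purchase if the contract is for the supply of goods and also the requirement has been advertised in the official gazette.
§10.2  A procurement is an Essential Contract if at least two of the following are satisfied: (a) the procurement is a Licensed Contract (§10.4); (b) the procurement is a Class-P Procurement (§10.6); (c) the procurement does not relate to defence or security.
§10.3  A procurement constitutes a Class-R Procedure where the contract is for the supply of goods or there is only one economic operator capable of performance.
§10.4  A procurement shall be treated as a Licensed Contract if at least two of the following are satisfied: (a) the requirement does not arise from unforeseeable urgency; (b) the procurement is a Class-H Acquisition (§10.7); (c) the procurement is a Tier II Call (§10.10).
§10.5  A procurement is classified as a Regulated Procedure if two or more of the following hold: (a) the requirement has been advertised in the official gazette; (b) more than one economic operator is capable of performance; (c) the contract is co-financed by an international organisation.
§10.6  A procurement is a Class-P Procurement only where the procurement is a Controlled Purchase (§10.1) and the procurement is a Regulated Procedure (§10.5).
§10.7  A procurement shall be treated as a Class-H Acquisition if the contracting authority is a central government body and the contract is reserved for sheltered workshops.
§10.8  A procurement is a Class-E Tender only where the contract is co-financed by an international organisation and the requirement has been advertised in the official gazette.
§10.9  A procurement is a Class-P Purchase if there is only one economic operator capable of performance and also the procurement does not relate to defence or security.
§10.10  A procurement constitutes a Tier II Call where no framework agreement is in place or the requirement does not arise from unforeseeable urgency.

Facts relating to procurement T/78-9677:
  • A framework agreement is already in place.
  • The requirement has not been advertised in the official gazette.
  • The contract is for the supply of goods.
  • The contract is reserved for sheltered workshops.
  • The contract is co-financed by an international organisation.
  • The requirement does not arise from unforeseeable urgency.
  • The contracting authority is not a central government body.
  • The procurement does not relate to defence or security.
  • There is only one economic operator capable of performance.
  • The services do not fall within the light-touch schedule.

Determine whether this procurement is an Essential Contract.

Yes

Under §10.7: the contracting authority is a central government body? no; and the contract is reserved for sheltered workshops? yes. So the procurement is not a Class-H Acquisition.
Under §10.10: no framework agreement is in place? no; or the requirement does not arise from unforeseeable urgency? yes. So the procurement is a Tier II Call.
Under §10.4: the requirement does not arise from unforeseeable urgency? yes; Class-H Acquisition (§10.7)? no; Tier II Call (§10.10)? yes — 2 of 3 hold (need ≥2) → satisfied.
Under §10.1: the contract is for the supply of goods? yes; and the requirement has been advertised in the official gazette? no. So the procurement is not a Controlled Purchase.
Under §10.5: the requirement has been advertised in the official gazette? no; more than one economic operator is capable of performance? no; the contract is co-financed by an international organisation? yes — 1 of 3 hold (need ≥2) → not satisfied.
Under §10.6: Controlled Purchase (§10.1)? no; and Regulated Procedure (§10.5)? no. So the procurement is not a Class-P Procurement.
Under §10.2: Licensed Contract (§10.4)? yes; Class-P Procurement (§10.6)? no; the procurement does not relate to defence or security? yes — 2 of 3 hold (need ≥2) → satisfied.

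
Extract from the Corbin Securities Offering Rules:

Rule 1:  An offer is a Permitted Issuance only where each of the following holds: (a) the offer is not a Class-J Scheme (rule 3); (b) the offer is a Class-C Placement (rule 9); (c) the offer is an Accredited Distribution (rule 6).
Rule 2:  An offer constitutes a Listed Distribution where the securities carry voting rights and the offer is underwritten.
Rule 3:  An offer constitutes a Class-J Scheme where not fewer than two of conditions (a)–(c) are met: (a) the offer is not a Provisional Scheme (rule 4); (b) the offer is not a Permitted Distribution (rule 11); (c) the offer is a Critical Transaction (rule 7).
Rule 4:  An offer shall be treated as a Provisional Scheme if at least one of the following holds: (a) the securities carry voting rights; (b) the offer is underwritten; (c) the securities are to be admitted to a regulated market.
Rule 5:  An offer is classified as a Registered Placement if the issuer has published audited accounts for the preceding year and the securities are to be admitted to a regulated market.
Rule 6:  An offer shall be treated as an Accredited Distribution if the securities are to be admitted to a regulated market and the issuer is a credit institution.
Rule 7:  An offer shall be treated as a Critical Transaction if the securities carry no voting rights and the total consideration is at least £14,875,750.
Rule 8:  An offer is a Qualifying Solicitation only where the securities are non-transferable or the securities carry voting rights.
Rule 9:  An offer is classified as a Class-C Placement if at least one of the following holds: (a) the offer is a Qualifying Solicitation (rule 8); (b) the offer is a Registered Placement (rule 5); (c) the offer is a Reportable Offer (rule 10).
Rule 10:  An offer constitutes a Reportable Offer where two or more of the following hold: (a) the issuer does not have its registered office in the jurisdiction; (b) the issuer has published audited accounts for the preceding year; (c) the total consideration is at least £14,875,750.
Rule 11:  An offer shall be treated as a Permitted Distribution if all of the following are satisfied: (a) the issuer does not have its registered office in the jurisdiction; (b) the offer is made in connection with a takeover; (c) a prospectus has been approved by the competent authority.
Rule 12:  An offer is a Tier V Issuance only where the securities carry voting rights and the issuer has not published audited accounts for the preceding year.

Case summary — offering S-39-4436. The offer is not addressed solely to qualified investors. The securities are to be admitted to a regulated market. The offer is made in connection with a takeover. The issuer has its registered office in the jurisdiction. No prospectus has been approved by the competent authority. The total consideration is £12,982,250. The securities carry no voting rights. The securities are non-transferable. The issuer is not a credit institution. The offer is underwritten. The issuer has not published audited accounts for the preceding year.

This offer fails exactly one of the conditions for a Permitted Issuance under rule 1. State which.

Accredited Distribution

Under rule 4: the securities carry voting rights? no; or the offer is underwritten? yes; or the securities are to be admitted to a regulated market? yes. So the offer is a Provisional Scheme.
Under rule 11: the issuer does not have its registered office in the jurisdiction? no; and the offer is made in connection with a takeover? yes; and a prospectus has been approved by the competent authority? no. So the offer is not a Permitted Distribution.
Under rule 7: the securities carry no voting rights? yes; and total consideration: £12,982,250 ≥ £14,875,750? no. So the offer is not a Critical Transaction.
Under rule 3: not a Provisional Scheme (rule 4)? no; not a Permitted Distribution (rule 11)? yes; Critical Transaction (rule 7)? no — 1 of 3 hold (need ≥2) → not satisfied.
Under rule 8: the securities are non-transferable? yes; or the securities carry voting rights? no. So the offer is a Qualifying Solicitation.
Under rule 5: the issuer has published audited accounts for the preceding year? no; and the securities are to be admitted to a regulated market? yes. So the offer is not a Registered Placement.
Under rule 10: the issuer does not have its registered office in the jurisdiction? no; the issuer has published audited accounts for the preceding year? no; total consideration: £12,982,250 ≥ £14,875,750? no — 0 of 3 hold (need ≥2) → not satisfied.
Under rule 9: Qualifying Solicitation (rule 8)? yes; or Registered Placement (rule 5)? no; or Reportable Offer (rule 10)? no. So the offer is a Class-C Placement.
Under rule 6: the securities are to be admitted to a regulated market? yes; and the issuer is a credit institution? no. So the offer is not an Accredited Distribution.
Under rule 1: not a Class-J Scheme (rule 3)? yes; and Class-C Placement (rule 9)? yes; and Accredited Distribution (rule 6)? no. So the offer is not a Permitted Issuance.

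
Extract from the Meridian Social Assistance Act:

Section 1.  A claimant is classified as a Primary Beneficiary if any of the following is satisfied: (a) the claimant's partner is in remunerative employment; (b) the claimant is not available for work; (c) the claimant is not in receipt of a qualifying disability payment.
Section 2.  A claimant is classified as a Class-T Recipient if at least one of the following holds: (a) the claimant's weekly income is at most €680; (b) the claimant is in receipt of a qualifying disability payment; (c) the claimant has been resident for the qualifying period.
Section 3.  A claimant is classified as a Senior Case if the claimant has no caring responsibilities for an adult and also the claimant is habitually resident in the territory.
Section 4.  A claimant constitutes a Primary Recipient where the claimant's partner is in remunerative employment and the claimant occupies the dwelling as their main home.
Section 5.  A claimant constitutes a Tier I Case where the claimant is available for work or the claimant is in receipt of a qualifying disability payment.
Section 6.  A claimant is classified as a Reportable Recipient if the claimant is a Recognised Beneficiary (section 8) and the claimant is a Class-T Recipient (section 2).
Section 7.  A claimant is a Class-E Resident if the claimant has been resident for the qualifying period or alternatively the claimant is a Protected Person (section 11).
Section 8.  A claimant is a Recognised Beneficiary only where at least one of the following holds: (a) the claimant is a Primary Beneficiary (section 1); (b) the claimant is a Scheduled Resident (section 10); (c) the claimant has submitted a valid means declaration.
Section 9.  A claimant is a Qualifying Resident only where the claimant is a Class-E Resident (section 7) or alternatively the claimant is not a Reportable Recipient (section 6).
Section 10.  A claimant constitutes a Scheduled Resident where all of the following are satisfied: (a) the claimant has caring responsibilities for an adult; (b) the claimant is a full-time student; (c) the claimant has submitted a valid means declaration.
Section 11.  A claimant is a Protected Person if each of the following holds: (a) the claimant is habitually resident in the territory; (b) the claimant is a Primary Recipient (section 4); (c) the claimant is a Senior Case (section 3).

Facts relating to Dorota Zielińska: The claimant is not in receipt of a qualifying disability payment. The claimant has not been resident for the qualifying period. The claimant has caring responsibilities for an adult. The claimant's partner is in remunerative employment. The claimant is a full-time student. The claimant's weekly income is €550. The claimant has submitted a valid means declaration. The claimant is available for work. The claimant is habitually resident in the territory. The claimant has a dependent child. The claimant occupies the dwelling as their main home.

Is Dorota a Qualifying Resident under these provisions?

section 4 — Primary Recipient: [the claimant's partner is in remunerative employment? yes] AND [the claimant occupies the dwelling as their main home? yes] → satisfied.
section 3 — Senior Case: [the claimant has no caring responsibilities for an adult? no] AND [the claimant is habitually resident in the territory? yes] → not satisfied.
section 11 — Protected Person: [the claimant is habitually resident in the territory? yes] AND [Primary Recipient (section 4)? yes] AND [Senior Case (section 3)? no] → not satisfied.
section 7 — Class-E Resident: [the claimant has been resident for the qualifying period? no] OR [Protected Person (section 11)? no] → not satisfied.
section 1 — Primary Beneficiary: [the claimant's partner is in remunerative employment? yes] OR [the claimant is not available for work? no] OR [the claimant is not in receipt of a qualifying disability payment? yes] → satisfied.
section 10 — Scheduled Resident: [the claimant has caring responsibilities for an adult? yes] AND [the claimant is a full-time student? yes] AND [the claimant has submitted a valid means declaration? yes] → satisfied.
section 8 — Recognised Beneficiary: [Primary Beneficiary (section 1)? yes] OR [Scheduled Resident (section 10)? yes] OR [the claimant has submitted a valid means declaration? yes] → satisfied.
section 2 — Class-T Recipient: [claimant's weekly income: €550 ≤ €680? yes] OR [the claimant is in receipt of a qualifying disability payment? no] OR [the claimant has been resident for the qualifying period? no] → satisfied.
section 6 — Reportable Recipient: [Recognised Beneficiary (section 8)? yes] AND [Class-T Recipient (section 2)? yes] → satisfied.
section 9 — Qualifying Resident: [Class-E Resident (section 7)? no] OR [not a Reportable Recipient (section 6)? no] → not satisfied.

No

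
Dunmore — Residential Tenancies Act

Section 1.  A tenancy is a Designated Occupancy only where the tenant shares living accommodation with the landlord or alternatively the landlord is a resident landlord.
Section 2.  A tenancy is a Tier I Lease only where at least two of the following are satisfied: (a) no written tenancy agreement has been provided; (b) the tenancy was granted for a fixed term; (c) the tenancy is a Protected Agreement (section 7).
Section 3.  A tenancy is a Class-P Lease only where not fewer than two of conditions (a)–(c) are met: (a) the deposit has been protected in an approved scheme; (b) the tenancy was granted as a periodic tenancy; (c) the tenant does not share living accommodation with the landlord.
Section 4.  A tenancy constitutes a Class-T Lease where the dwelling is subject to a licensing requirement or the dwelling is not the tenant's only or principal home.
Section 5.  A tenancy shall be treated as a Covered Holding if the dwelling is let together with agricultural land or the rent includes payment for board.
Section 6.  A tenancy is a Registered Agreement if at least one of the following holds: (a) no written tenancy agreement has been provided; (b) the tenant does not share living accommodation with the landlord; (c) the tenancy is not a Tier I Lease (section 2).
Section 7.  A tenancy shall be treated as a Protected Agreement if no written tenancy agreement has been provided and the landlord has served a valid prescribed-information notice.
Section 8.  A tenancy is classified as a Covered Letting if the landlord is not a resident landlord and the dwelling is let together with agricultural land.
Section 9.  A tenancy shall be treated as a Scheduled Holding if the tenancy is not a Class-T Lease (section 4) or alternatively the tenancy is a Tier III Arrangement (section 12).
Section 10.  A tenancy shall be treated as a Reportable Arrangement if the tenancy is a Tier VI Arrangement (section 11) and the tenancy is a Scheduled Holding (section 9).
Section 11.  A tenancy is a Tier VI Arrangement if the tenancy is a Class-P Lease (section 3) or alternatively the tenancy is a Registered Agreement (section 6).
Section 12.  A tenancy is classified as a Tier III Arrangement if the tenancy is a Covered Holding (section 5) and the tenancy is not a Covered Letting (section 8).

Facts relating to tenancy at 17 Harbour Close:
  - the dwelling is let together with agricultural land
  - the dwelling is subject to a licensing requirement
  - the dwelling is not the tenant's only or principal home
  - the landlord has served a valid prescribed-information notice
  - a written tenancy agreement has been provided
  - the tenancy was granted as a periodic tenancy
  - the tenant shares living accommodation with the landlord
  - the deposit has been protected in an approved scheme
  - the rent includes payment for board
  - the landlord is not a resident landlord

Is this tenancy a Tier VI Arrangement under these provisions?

Under section 3: the deposit has been protected in an approved scheme? yes; the tenancy was granted as a periodic tenancy? yes; the tenant does not share living accommodation with the landlord? no — 2 of 3 hold (need ≥2) → satisfied.
Under section 7: no written tenancy agreement has been provided? no; and the landlord has served a valid prescribed-information notice? yes. So the tenancy is not a Protected Agreement.
Under section 2: no written tenancy agreement has been provided? no; the tenancy was granted for a fixed term? no; Protected Agreement (section 7)? no — 0 of 3 hold (need ≥2) → not satisfied.
Under section 6: no written tenancy agreement has been provided? no; or the tenant does not share living accommodation with the landlord? no; or not a Tier I Lease (section 2)? yes. So the tenancy is a Registered Agreement.
Under section 11: Class-P Lease (section 3)? yes; or Registered Agreement (section 6)? yes. So the tenancy is a Tier VI Arrangement.

Yes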